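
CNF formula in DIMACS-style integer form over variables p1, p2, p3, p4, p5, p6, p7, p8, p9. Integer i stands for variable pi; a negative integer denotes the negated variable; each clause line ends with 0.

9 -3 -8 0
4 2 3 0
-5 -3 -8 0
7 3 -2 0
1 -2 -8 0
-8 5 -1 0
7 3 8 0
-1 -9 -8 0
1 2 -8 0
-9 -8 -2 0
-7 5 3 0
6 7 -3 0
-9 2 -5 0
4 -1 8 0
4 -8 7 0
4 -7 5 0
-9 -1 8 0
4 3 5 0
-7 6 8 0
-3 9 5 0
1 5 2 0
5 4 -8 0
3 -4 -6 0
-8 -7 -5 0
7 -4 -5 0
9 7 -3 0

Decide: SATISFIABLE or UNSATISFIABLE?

SATISFIABLE

Try p1 = False.
Set p2 = True and propagate.
  then p8 is forced to False.
For the remaining variables, p3 = True, p4 = False, p5 = True, p6 = True, p7 = True, p9 = False works.
So p1=F, p2=T, p3=T, p4=F, p5=T, p6=T, p7=T, p8=F, p9=F is a satisfying assignment.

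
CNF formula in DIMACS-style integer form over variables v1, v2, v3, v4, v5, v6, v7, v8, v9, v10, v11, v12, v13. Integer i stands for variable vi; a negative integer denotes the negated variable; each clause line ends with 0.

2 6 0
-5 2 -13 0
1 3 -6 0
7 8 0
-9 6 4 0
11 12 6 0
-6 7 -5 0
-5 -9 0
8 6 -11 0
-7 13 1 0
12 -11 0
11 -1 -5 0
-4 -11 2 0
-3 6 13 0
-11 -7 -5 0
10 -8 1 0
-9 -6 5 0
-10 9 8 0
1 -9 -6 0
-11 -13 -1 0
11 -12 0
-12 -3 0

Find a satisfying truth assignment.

v1 = T  v2 = T  v3 = F  v4 = T  v5 = F  v6 = T  v7 = T  v8 = T  v9 = F  v10 = T  v11 = F  v12 = F  v13 = F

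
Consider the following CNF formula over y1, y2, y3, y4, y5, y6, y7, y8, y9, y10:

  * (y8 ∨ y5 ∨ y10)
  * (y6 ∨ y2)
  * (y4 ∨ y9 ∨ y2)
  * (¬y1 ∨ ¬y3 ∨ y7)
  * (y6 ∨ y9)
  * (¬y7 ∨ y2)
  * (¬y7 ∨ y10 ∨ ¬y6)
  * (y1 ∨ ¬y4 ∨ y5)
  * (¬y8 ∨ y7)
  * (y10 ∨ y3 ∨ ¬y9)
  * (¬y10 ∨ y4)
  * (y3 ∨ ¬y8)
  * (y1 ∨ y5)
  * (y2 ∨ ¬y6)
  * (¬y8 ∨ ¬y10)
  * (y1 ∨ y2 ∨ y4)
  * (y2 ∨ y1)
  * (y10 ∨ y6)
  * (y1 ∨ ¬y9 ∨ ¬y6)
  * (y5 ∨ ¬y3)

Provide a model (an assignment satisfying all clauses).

y1 = 1, y2 = 1, y3 = 0, y4 = 1, y5 = 0, y6 = 1, y7 = 0, y8 = 0, y9 = 0, y10 = 1

Pure literal: y2 appears only positively; assign y2 = True.
Branch on y1: take y1 = True.
The remaining clauses are satisfied by y3 = False, y4 = True, y5 = False, y6 = True, y7 = False, y8 = False, y9 = False, y10 = True.
Every clause has at least one true literal under this assignment.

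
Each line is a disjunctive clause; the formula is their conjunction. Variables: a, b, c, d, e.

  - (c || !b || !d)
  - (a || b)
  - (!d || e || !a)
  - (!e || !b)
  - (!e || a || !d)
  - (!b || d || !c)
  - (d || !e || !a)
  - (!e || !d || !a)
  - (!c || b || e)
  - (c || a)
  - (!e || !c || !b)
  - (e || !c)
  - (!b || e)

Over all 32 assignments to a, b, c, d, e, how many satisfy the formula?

Satisfying assignments:
  a=T b=F c=F d=F e=F
Count: 1.

1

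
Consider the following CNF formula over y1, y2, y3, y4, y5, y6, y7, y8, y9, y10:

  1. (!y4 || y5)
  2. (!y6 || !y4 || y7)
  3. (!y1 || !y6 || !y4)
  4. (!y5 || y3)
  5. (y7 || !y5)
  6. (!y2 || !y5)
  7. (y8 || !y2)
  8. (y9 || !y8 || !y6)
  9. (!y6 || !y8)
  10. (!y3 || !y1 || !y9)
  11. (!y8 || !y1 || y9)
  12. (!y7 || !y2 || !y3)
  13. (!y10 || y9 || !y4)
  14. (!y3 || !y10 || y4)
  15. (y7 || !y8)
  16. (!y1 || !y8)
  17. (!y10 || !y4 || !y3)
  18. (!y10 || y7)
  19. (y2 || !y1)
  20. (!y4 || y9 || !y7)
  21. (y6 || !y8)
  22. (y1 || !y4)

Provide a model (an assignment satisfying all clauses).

y1 = False, y2 = False, y3 = False, y4 = False, y5 = False, y6 = True, y7 = True, y8 = False, y9 = False, y10 = True

Check each clause:
  1. (y5 || !y4) — !y4 is true.
  2. (!y6 || y7 || !y4) — !y4 is true.
  3. (!y4 || !y1 || !y6) — !y4 is true.
  4. (!y5 || y3) — !y5 is true.
  5. (y7 || !y5) — !y5 is true.
  6. (!y2 || !y5) — !y5 is true.
  7. (!y2 || y8) — !y2 is true.
  8. (!y8 || !y6 || y9) — !y8 is true.
  9. (!y8 || !y6) — !y8 is true.
  10. (!y9 || !y3 || !y1) — !y3 is true.
  11. (!y1 || y9 || !y8) — !y8 is true.
  12. (!y2 || !y7 || !y3) — !y3 is true.
  13. (!y10 || !y4 || y9) — !y4 is true.
  14. (!y3 || y4 || !y10) — !y3 is true.
  15. (y7 || !y8) — !y8 is true.
  16. (!y8 || !y1) — !y8 is true.
  17. (!y3 || !y10 || !y4) — !y4 is true.
  18. (y7 || !y10) — y7 is true.
  19. (!y1 || y2) — !y1 is true.
  20. (y9 || !y4 || !y7) — !y4 is true.
  21. (y6 || !y8) — !y8 is true.
  22. (!y4 || y1) — !y4 is true.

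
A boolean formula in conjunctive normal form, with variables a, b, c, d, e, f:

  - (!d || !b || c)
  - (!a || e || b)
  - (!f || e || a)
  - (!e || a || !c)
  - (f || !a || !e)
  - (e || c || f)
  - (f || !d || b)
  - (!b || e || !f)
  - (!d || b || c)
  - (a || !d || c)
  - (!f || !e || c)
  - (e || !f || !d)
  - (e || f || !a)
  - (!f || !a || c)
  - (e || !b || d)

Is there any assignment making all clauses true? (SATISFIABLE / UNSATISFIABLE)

SATISFIABLE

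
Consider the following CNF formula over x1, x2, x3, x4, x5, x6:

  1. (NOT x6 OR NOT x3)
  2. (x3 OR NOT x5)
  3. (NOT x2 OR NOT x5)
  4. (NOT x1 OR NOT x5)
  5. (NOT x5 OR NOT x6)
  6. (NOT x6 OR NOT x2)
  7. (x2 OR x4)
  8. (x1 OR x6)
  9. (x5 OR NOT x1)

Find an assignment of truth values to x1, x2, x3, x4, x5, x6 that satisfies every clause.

Pure literal: x4 appears only positively; assign x4 = True.
Try x1 = False.
  then x6 is forced to True.
  then x3 is forced to False.
  then x5 is forced to False.
  then x2 is forced to False.
Every clause has at least one true literal under this assignment.
Check each clause:
  1. (NOT x3 OR NOT x6) — NOT x3 is true.
  2. (NOT x5 OR x3) — NOT x5 is true.
  3. (NOT x2 OR NOT x5) — NOT x5 is true.
  4. (NOT x5 OR NOT x1) — NOT x5 is true.
  5. (NOT x5 OR NOT x6) — NOT x5 is true.
  6. (NOT x2 OR NOT x6) — NOT x2 is true.
  7. (x4 OR x2) — x4 is true.
  8. (x6 OR x1) — x6 is true.
  9. (x5 OR NOT x1) — NOT x1 is true.

x1 = False, x2 = False, x3 = False, x4 = True, x5 = False, x6 = True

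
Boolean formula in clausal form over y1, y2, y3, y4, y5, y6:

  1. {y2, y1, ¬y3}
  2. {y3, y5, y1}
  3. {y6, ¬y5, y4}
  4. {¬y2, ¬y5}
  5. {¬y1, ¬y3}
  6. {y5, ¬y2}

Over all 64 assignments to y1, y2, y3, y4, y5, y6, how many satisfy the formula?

Case analysis on y5 and y1:
  y5=1, y1=1: remaining (y2,y3,y4,y6) ∈ {(0,0,0,1); (0,0,1,0); (0,0,1,1)} — 3.
  y5=1, y1=0: remaining (y2,y3,y4,y6) ∈ {(0,0,0,1); (0,0,1,0); (0,0,1,1)} — 3.
  y5=0, y1=1: remaining (y2,y3,y4,y6) ∈ {(0,0,0,0); (0,0,0,1); (0,0,1,0); (0,0,1,1)} — 4.
  y5=0, y1=0: a clause becomes empty — 0.
Total: 3 + 3 + 4 + 0 = 10.

10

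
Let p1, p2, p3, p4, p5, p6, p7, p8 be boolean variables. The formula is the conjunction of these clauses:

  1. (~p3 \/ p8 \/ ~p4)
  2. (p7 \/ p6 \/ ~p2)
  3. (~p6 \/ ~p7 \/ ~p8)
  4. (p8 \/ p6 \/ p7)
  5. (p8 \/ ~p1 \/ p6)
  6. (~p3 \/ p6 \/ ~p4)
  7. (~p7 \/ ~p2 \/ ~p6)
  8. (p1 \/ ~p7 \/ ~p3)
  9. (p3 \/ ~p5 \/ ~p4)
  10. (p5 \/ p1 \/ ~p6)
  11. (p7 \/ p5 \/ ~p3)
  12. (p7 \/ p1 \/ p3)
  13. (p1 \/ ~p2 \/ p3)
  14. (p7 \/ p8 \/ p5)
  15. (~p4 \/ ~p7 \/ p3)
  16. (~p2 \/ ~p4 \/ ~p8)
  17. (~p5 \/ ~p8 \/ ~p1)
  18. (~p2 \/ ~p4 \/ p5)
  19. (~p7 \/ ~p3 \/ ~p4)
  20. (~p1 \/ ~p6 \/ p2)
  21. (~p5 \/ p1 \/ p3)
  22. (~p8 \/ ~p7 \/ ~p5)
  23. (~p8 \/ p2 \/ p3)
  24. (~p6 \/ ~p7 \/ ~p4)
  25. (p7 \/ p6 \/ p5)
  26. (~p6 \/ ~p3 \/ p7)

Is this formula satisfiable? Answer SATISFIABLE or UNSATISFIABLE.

SATISFIABLE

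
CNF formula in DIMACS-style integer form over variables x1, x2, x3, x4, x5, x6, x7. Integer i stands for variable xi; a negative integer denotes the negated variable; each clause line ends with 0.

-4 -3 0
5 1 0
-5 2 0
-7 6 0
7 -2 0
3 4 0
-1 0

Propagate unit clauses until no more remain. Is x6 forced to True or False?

True

(!x1) stands alone — x1 = False.
(x1 || x5): since x1 = False, the clause reduces to (x5). x5 = True.
From (!x5 || x2) and x5 = True: x2 = True.
(x7 || !x2): since x2 = True, the clause reduces to (x7). x7 = True.
(x6 || !x7) with x7 = True leaves only x6, so x6 = True.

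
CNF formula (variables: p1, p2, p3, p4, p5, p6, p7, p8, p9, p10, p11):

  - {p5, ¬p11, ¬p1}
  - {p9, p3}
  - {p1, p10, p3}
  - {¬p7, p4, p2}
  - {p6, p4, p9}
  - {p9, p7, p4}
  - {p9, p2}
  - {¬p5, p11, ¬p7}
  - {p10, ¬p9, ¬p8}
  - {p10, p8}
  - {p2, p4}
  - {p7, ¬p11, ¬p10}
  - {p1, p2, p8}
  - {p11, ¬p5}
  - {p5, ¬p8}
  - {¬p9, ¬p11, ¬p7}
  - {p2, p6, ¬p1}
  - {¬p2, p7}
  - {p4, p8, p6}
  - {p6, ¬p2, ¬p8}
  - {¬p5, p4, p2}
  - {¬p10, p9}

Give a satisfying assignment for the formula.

p1=1, p2=1, p3=0, p4=1, p5=0, p6=1, p7=1, p8=0, p9=1, p10=1, p11=0

Check each clause:
  1. {¬p11, ¬p1, p5} — ¬p11 is true.
  2. {p3, p9} — p9 is true.
  3. {p1, p3, p10} — p1 is true.
  4. {¬p7, p4, p2} — p2 is true.
  5. {p9, p4, p6} — p9 is true.
  6. {p4, p7, p9} — p9 is true.
  7. {p9, p2} — p9 is true.
  8. {¬p5, p11, ¬p7} — ¬p5 is true.
  9. {¬p8, p10, ¬p9} — ¬p8 is true.
  10. {p8, p10} — p10 is true.
  11. {p4, p2} — p2 is true.
  12. {p7, ¬p11, ¬p10} — ¬p11 is true.
  13. {p2, p8, p1} — p1 is true.
  14. {¬p5, p11} — ¬p5 is true.
  15. {¬p8, p5} — ¬p8 is true.
  16. {¬p11, ¬p9, ¬p7} — ¬p11 is true.
  17. {p2, ¬p1, p6} — p2 is true.
  18. {p7, ¬p2} — p7 is true.
  19. {p8, p6, p4} — p4 is true.
  20. {¬p2, p6, ¬p8} — ¬p8 is true.
  21. {p2, ¬p5, p4} — p2 is true.
  22. {p9, ¬p10} — p9 is true.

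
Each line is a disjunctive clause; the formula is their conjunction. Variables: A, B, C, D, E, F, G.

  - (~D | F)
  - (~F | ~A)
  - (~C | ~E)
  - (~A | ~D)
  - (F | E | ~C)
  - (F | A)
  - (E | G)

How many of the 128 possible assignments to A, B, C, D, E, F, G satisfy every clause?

22

Split on F, then A.
  F=T, A=T: a clause becomes empty — 0.
  F=T, A=F: B, D free; 4 ways for (C,E,G) × 2^2 = 16.
  F=F, A=T: B free; 3 ways for (C,D,E,G) × 2^1 = 6.
  F=F, A=F: a clause becomes empty — 0.
Total: 0 + 16 + 6 + 0 = 22.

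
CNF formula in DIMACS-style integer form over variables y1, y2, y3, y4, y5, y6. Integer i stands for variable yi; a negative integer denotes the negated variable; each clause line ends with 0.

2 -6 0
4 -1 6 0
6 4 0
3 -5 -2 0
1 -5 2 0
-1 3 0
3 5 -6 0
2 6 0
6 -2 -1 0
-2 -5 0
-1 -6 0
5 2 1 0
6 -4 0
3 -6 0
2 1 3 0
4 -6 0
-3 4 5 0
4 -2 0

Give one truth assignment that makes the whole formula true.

y1=F, y2=T, y3=T, y4=T, y5=F, y6=T

Check each clause:
  1. (~y6 \/ y2) — y2 is true.
  2. (~y1 \/ y6 \/ y4) — y4 is true.
  3. (y4 \/ y6) — y4 is true.
  4. (~y2 \/ ~y5 \/ y3) — y3 is true.
  5. (y1 \/ y2 \/ ~y5) — y2 is true.
  6. (~y1 \/ y3) — y3 is true.
  7. (y5 \/ ~y6 \/ y3) — y3 is true.
  8. (y6 \/ y2) — y2 is true.
  9. (~y2 \/ y6 \/ ~y1) — y6 is true.
  10. (~y2 \/ ~y5) — ~y5 is true.
  11. (~y1 \/ ~y6) — ~y1 is true.
  12. (y2 \/ y5 \/ y1) — y2 is true.
  13. (~y4 \/ y6) — y6 is true.
  14. (~y6 \/ y3) — y3 is true.
  15. (y2 \/ y3 \/ y1) — y2 is true.
  16. (y4 \/ ~y6) — y4 is true.
  17. (y5 \/ ~y3 \/ y4) — y4 is true.
  18. (y4 \/ ~y2) — y4 is true.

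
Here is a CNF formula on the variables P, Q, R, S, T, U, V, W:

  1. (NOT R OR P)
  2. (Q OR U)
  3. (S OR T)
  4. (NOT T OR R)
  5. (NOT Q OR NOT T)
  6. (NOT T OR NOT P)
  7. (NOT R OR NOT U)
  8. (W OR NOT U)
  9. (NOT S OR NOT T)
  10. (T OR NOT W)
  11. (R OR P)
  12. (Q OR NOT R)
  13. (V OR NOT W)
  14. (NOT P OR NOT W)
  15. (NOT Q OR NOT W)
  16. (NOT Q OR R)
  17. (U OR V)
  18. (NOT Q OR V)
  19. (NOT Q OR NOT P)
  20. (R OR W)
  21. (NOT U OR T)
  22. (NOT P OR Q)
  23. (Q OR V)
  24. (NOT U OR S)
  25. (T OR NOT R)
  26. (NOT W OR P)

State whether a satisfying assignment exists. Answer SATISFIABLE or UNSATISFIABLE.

UNSATISFIABLE

Q = True:
  propagation gives T=False, S=True, W=False, U=False; an empty clause results — contradiction.
Q = False:
  propagation gives U=True, R=False, T=False; an empty clause results — contradiction.
Every branch closes, so no satisfying assignment exists.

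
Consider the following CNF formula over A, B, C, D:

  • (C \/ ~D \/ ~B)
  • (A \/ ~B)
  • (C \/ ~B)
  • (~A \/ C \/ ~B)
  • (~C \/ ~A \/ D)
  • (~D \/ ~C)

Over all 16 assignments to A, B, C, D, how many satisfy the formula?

5

The models are:
  A=0 B=0 C=0 D=0
  A=0 B=0 C=0 D=1
  A=0 B=0 C=1 D=0
  A=1 B=0 C=0 D=0
  A=1 B=0 C=0 D=1
That's 5 in total.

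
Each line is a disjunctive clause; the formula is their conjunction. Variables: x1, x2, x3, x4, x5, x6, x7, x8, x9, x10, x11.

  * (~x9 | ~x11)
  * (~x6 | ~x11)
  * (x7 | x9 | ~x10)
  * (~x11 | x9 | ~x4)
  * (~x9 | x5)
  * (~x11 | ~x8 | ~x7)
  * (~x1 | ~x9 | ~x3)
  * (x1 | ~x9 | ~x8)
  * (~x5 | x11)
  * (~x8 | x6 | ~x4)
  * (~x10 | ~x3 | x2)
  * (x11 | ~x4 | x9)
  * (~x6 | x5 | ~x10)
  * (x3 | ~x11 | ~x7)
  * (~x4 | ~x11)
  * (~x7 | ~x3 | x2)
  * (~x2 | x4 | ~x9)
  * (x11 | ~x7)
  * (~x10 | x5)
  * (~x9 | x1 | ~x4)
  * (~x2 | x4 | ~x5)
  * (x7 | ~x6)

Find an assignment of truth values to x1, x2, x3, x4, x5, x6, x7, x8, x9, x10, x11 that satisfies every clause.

x1 = F  x2 = T  x3 = T  x4 = F  x5 = F  x6 = F  x7 = F  x8 = F  x9 = F  x10 = F  x11 = F

Check each clause:
  1. (~x9 | ~x11) — ~x11 is true.
  2. (~x6 | ~x11) — ~x6 is true.
  3. (~x10 | x9 | x7) — ~x10 is true.
  4. (x9 | ~x4 | ~x11) — ~x4 is true.
  5. (x5 | ~x9) — ~x9 is true.
  6. (~x7 | ~x8 | ~x11) — ~x8 is true.
  7. (~x9 | ~x1 | ~x3) — ~x1 is true.
  8. (~x8 | x1 | ~x9) — ~x8 is true.
  9. (x11 | ~x5) — ~x5 is true.
  10. (~x4 | x6 | ~x8) — ~x8 is true.
  11. (~x3 | ~x10 | x2) — x2 is true.
  12. (~x4 | x11 | x9) — ~x4 is true.
  13. (~x6 | x5 | ~x10) — ~x6 is true.
  14. (x3 | ~x11 | ~x7) — ~x7 is true.
  15. (~x4 | ~x11) — ~x4 is true.
  16. (x2 | ~x7 | ~x3) — ~x7 is true.
  17. (x4 | ~x2 | ~x9) — ~x9 is true.
  18. (x11 | ~x7) — ~x7 is true.
  19. (~x10 | x5) — ~x10 is true.
  20. (~x9 | ~x4 | x1) — ~x4 is true.
  21. (x4 | ~x2 | ~x5) — ~x5 is true.
  22. (~x6 | x7) — ~x6 is true.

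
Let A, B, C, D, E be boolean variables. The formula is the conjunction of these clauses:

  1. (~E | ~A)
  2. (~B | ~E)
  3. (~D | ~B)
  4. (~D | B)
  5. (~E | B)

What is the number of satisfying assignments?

8

Case analysis on B and E:
  B=T, E=T: a clause becomes empty — 0.
  B=T, E=F: remaining (A,C,D) ∈ {(F,F,F); (F,T,F); (T,F,F); (T,T,F)} — 4.
  B=F, E=T: a clause becomes empty — 0.
  B=F, E=F: remaining (A,C,D) ∈ {(F,F,F); (F,T,F); (T,F,F); (T,T,F)} — 4.
Total: 0 + 4 + 0 + 4 = 8.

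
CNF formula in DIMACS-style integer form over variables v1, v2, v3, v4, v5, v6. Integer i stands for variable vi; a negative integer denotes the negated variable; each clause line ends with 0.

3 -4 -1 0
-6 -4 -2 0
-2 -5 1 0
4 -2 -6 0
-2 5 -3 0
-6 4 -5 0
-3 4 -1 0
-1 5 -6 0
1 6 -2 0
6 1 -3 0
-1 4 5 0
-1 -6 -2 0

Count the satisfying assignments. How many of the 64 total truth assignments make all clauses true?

16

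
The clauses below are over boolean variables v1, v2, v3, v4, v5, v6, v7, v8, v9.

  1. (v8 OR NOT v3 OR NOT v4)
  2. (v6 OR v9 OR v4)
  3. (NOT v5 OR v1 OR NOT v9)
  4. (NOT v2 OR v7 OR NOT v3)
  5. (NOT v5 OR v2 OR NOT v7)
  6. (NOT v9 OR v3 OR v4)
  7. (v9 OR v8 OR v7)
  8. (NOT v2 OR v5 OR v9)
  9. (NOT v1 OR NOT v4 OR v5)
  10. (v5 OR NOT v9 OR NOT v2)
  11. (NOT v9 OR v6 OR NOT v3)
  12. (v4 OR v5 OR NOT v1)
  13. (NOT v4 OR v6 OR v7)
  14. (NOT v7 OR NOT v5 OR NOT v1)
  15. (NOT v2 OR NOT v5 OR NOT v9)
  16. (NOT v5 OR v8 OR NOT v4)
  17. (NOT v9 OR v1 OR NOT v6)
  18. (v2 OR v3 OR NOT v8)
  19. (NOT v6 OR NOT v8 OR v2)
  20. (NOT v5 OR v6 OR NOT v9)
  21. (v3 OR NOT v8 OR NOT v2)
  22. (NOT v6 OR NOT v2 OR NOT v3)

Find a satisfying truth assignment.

v1=False, v2=True, v3=False, v4=False, v5=True, v6=True, v7=True, v8=False, v9=False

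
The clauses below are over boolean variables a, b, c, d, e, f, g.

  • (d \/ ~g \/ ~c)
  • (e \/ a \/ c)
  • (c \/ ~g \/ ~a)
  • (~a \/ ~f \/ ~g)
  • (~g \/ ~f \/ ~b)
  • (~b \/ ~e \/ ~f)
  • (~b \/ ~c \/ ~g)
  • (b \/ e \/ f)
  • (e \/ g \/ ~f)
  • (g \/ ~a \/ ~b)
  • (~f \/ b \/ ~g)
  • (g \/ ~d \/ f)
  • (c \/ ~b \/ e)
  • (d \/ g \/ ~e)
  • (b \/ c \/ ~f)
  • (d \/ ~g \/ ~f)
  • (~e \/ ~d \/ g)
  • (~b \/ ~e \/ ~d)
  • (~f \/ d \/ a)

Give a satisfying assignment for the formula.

a = 1, b = 0, c = 1, d = 1, e = 1, f = 0, g = 1

Branch on a: take a = True.
The remaining clauses are satisfied by b = False, c = True, d = True, e = True, f = False, g = True.
Every clause has at least one true literal under this assignment.
Check each clause:
  1. (~c \/ ~g \/ d) — d is true.
  2. (e \/ a \/ c) — a is true.
  3. (~a \/ ~g \/ c) — c is true.
  4. (~g \/ ~a \/ ~f) — ~f is true.
  5. (~b \/ ~g \/ ~f) — ~f is true.
  6. (~b \/ ~e \/ ~f) — ~f is true.
  7. (~g \/ ~b \/ ~c) — ~b is true.
  8. (f \/ b \/ e) — e is true.
  9. (~f \/ e \/ g) — ~f is true.
  10. (g \/ ~b \/ ~a) — g is true.
  11. (~f \/ ~g \/ b) — ~f is true.
  12. (g \/ f \/ ~d) — g is true.
  13. (c \/ ~b \/ e) — c is true.
  14. (g \/ d \/ ~e) — d is true.
  15. (~f \/ b \/ c) — ~f is true.
  16. (~f \/ ~g \/ d) — ~f is true.
  17. (~d \/ ~e \/ g) — g is true.
  18. (~b \/ ~e \/ ~d) — ~b is true.
  19. (a \/ ~f \/ d) — a is true.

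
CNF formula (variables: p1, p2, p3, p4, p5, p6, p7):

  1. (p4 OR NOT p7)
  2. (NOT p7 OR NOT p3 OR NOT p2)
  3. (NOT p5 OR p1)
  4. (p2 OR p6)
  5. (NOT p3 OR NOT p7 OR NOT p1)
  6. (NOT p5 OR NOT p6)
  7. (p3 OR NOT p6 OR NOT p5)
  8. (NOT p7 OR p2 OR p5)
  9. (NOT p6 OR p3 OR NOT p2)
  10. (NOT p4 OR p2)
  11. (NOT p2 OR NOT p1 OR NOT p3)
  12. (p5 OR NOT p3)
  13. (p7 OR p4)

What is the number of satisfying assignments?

6

The models are:
  p1=0 p2=1 p3=0 p4=1 p5=0 p6=0 p7=0
  p1=0 p2=1 p3=0 p4=1 p5=0 p6=0 p7=1
  p1=1 p2=1 p3=0 p4=1 p5=0 p6=0 p7=0
  p1=1 p2=1 p3=0 p4=1 p5=0 p6=0 p7=1
  p1=1 p2=1 p3=0 p4=1 p5=1 p6=0 p7=0
  p1=1 p2=1 p3=0 p4=1 p5=1 p6=0 p7=1
That's 6 in total.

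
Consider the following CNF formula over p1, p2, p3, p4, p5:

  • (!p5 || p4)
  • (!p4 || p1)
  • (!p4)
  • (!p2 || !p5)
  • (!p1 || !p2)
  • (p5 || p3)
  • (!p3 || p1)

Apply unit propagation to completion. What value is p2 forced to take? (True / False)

(!p4) stands alone — p4 = False.
From (p4 || !p5) and p4 = False: p5 = False.
From (p5 || p3) and p5 = False: p3 = True.
In (!p3 || p1), !p3 is now false; p1 must hold, so p1 = True.
(!p1 || !p2): since p1 = True, the clause reduces to (!p2). p2 = False.

False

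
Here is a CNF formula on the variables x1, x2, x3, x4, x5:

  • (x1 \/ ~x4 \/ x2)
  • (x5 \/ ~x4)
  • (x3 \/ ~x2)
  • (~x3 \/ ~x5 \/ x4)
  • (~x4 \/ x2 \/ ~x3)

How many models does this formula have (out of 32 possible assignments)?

11

Split on x4, then x2.
  x4=T, x2=T: remaining (x1,x3,x5) ∈ {(F,T,T); (T,T,T)} — 2.
  x4=T, x2=F: remaining (x1,x3,x5) ∈ {(T,F,T)} — 1.
  x4=F, x2=T: remaining (x1,x3,x5) ∈ {(F,T,F); (T,T,F)} — 2.
  x4=F, x2=F: x1 free; 3 ways for (x3,x5) × 2^1 = 6.
Total: 2 + 1 + 2 + 6 = 11.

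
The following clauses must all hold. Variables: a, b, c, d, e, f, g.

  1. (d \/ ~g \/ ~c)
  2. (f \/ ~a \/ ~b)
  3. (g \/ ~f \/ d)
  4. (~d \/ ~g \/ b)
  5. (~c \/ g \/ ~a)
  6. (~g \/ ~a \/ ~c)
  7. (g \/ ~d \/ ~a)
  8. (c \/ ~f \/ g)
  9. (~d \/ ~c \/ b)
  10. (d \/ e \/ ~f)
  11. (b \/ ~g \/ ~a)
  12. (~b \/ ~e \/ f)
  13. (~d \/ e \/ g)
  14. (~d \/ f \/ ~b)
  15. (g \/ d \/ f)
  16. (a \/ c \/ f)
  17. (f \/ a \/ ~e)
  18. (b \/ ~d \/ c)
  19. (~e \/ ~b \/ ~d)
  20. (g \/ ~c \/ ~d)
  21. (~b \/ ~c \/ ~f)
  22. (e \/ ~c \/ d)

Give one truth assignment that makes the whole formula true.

a=False, b=True, c=False, d=True, e=False, f=True, g=True

Check each clause:
  1. (~c \/ ~g \/ d) — d is true.
  2. (f \/ ~a \/ ~b) — f is true.
  3. (d \/ ~f \/ g) — d is true.
  4. (b \/ ~g \/ ~d) — b is true.
  5. (~c \/ ~a \/ g) — ~c is true.
  6. (~a \/ ~c \/ ~g) — ~c is true.
  7. (g \/ ~d \/ ~a) — ~a is true.
  8. (c \/ ~f \/ g) — g is true.
  9. (~d \/ b \/ ~c) — b is true.
  10. (~f \/ d \/ e) — d is true.
  11. (b \/ ~g \/ ~a) — b is true.
  12. (f \/ ~e \/ ~b) — ~e is true.
  13. (e \/ ~d \/ g) — g is true.
  14. (~b \/ ~d \/ f) — f is true.
  15. (d \/ f \/ g) — d is true.
  16. (c \/ f \/ a) — f is true.
  17. (f \/ a \/ ~e) — ~e is true.
  18. (b \/ c \/ ~d) — b is true.
  19. (~d \/ ~e \/ ~b) — ~e is true.
  20. (~d \/ ~c \/ g) — ~c is true.
  21. (~f \/ ~c \/ ~b) — ~c is true.
  22. (d \/ ~c \/ e) — ~c is true.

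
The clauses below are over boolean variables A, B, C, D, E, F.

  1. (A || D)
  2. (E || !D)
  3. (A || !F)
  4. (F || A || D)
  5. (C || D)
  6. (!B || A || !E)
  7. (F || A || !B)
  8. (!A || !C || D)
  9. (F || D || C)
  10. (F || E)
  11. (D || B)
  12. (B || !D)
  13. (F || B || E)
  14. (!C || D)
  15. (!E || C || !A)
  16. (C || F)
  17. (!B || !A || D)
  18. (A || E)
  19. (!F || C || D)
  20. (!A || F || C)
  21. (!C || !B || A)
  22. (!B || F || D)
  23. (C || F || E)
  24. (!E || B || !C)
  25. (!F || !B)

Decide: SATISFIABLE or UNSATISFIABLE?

Set A = True and propagate.
Branch on B: take B = True.
  then D is forced to True.
  then E is forced to True.
  then C is forced to True.
  then F is forced to False.
So A = T  B = T  C = T  D = T  E = T  F = F is a satisfying assignment.

SATISFIABLE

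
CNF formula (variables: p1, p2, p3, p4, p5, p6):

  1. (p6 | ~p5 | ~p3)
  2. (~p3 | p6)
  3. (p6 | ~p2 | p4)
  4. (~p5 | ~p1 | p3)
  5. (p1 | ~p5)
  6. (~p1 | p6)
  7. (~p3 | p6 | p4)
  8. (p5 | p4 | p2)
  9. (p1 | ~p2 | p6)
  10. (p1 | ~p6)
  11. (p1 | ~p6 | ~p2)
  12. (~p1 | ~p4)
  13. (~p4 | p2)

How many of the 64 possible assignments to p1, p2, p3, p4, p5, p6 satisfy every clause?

The models are:
  p1=1 p2=0 p3=1 p4=0 p5=1 p6=1
  p1=1 p2=1 p3=0 p4=0 p5=0 p6=1
  p1=1 p2=1 p3=1 p4=0 p5=0 p6=1
  p1=1 p2=1 p3=1 p4=0 p5=1 p6=1
That's 4 in total.

4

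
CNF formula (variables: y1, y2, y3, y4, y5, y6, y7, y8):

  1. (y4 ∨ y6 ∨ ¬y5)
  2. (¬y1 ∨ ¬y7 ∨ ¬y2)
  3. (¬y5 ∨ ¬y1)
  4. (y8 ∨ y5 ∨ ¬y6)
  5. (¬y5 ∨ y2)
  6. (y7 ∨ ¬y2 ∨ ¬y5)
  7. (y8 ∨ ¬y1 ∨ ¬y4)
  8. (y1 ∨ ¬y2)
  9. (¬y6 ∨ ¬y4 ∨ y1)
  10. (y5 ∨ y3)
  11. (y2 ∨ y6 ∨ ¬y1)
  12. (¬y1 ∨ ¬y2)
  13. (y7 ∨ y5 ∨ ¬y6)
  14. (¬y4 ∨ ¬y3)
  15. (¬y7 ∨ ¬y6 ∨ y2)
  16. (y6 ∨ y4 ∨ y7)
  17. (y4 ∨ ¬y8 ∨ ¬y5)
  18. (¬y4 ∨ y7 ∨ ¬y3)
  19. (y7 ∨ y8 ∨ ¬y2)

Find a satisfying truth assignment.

Set y1 = False and propagate.
  then y2 is forced to False.
  then y5 is forced to False.
  then y3 is forced to True.
  then y4 is forced to False.
Try y6 = False.
  then y7 is forced to True.
y8 is now unconstrained; take y8 = True.
Check each clause:
  1. (y4 ∨ ¬y5 ∨ y6) — ¬y5 is true.
  2. (¬y7 ∨ ¬y1 ∨ ¬y2) — ¬y1 is true.
  3. (¬y5 ∨ ¬y1) — ¬y5 is true.
  4. (¬y6 ∨ y8 ∨ y5) — y8 is true.
  5. (y2 ∨ ¬y5) — ¬y5 is true.
  6. (¬y2 ∨ ¬y5 ∨ y7) — ¬y5 is true.
  7. (¬y1 ∨ ¬y4 ∨ y8) — y8 is true.
  8. (¬y2 ∨ y1) — ¬y2 is true.
  9. (¬y4 ∨ y1 ∨ ¬y6) — ¬y6 is true.
  10. (y3 ∨ y5) — y3 is true.
  11. (¬y1 ∨ y2 ∨ y6) — ¬y1 is true.
  12. (¬y1 ∨ ¬y2) — ¬y2 is true.
  13. (y5 ∨ y7 ∨ ¬y6) — ¬y6 is true.
  14. (¬y3 ∨ ¬y4) — ¬y4 is true.
  15. (¬y7 ∨ y2 ∨ ¬y6) — ¬y6 is true.
  16. (y7 ∨ y4 ∨ y6) — y7 is true.
  17. (¬y5 ∨ y4 ∨ ¬y8) — ¬y5 is true.
  18. (¬y4 ∨ y7 ∨ ¬y3) — ¬y4 is true.
  19. (¬y2 ∨ y7 ∨ y8) — y8 is true.

y1=False, y2=False, y3=True, y4=False, y5=False, y6=False, y7=True, y8=True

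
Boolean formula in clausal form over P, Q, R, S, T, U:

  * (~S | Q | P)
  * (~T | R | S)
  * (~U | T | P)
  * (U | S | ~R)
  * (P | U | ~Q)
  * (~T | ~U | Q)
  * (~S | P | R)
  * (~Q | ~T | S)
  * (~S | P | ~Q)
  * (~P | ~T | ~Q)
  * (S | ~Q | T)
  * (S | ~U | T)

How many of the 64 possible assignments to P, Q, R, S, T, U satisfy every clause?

12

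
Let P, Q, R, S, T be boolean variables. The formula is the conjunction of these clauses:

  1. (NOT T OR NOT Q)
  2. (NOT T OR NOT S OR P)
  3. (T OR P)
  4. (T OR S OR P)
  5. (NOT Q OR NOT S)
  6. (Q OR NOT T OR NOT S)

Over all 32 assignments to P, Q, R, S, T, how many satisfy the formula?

Split on T, then S.
  T=T, S=T: a clause becomes empty — 0.
  T=T, S=F: remaining (P,Q,R) ∈ {(F,F,F); (F,F,T); (T,F,F); (T,F,T)} — 4.
  T=F, S=T: remaining (P,Q,R) ∈ {(T,F,F); (T,F,T)} — 2.
  T=F, S=F: remaining (P,Q,R) ∈ {(T,F,F); (T,F,T); (T,T,F); (T,T,T)} — 4.
Total: 0 + 4 + 2 + 4 = 10.

10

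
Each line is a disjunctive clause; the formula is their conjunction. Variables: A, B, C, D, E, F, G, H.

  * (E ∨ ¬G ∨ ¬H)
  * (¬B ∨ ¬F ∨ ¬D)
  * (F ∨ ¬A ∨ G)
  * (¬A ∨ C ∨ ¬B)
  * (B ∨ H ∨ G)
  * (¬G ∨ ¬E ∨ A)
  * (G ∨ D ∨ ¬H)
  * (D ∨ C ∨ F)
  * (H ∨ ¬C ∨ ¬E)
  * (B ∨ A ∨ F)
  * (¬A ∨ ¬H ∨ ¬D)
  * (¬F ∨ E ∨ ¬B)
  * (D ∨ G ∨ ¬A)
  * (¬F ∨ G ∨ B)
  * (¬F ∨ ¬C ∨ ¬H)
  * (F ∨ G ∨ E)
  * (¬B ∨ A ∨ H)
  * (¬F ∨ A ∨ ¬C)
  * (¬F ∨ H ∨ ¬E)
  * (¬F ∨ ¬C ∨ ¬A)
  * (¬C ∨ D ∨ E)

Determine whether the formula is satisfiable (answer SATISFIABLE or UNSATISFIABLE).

Branch on A: take A = False.
Try B = False.
  then F is forced to True.
  then G is forced to True.
  then E is forced to False.
  then H is forced to False.
  then C is forced to False.
D is now unconstrained; take D = True.
Every clause has at least one true literal under this assignment.
So A = False, B = False, C = False, D = True, E = False, F = True, G = True, H = False is a satisfying assignment.

SATISFIABLE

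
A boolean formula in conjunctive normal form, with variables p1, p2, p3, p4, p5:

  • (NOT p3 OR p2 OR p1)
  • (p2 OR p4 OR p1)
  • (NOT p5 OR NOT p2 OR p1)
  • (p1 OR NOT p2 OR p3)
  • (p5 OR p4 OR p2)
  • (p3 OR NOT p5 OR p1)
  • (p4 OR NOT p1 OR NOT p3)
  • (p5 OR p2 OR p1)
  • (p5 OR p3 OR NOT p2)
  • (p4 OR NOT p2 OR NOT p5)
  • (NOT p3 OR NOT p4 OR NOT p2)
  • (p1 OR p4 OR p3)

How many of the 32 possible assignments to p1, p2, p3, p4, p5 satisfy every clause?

7

Case analysis on p2 and p1:
  p2=1, p1=1: remaining (p3,p4,p5) ∈ {(0,1,1)} — 1.
  p2=1, p1=0: remaining (p3,p4,p5) ∈ {(1,0,0)} — 1.
  p2=0, p1=1: 5 of the 8 assignments to (p3,p4,p5) work.
  p2=0, p1=0: a clause becomes empty — 0.
Total: 1 + 1 + 5 + 0 = 7.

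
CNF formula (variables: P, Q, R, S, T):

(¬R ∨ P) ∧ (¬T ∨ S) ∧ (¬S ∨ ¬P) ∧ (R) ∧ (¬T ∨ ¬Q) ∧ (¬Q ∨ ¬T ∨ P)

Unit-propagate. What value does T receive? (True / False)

Unit clause (R) sets R = True.
(P ∨ ¬R): since R = True, the clause reduces to (P). P = True.
In (¬S ∨ ¬P), ¬P is now false; ¬S must hold, so S = False.
(S ∨ ¬T) with S = False leaves only ¬T, so T = False.

False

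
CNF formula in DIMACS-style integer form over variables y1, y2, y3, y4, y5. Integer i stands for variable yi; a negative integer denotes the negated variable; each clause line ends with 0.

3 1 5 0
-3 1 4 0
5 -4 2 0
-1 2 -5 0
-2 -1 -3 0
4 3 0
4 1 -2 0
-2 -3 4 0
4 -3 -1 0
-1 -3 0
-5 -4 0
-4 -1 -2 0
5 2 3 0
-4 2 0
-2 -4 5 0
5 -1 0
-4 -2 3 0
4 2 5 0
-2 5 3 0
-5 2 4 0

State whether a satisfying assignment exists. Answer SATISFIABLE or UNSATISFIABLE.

y2 = True:
  y3 = True:
    propagation gives y1=False, y4=True, y5=False; an empty clause results — contradiction.
  y3 = False:
    propagation gives y4=True; an empty clause results — contradiction.
y2 = False:
  propagation gives y4=False, y3=True, y1=True; an empty clause results — contradiction.
Every branch closes, so no satisfying assignment exists.

UNSATISFIABLE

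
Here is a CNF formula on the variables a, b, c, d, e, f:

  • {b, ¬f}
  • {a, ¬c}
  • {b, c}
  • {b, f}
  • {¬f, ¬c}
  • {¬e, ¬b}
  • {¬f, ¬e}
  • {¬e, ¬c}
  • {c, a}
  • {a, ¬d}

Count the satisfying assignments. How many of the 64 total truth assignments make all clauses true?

6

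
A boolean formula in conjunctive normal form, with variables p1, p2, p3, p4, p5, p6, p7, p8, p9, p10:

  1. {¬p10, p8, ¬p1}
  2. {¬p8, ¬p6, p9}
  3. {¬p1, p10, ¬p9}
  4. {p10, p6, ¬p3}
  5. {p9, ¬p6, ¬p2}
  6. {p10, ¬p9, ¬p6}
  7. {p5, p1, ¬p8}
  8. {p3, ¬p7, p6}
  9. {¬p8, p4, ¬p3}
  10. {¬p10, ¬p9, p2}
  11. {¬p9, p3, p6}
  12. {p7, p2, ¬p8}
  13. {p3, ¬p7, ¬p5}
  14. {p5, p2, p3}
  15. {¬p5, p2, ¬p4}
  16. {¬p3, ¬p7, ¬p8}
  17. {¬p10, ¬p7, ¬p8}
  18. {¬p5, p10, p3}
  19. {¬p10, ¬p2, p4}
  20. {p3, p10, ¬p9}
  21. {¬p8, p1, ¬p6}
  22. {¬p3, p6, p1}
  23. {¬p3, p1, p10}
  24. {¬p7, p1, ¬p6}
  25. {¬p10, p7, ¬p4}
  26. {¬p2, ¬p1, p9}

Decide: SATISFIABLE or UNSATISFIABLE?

Try p1 = False.
The remaining clauses are satisfied by p2 = True, p3 = False, p4 = False, p5 = False, p6 = False, p7 = False, p8 = False, p9 = False, p10 = False.
So p1=F, p2=T, p3=F, p4=F, p5=F, p6=F, p7=F, p8=F, p9=F, p10=F is a satisfying assignment.

SATISFIABLE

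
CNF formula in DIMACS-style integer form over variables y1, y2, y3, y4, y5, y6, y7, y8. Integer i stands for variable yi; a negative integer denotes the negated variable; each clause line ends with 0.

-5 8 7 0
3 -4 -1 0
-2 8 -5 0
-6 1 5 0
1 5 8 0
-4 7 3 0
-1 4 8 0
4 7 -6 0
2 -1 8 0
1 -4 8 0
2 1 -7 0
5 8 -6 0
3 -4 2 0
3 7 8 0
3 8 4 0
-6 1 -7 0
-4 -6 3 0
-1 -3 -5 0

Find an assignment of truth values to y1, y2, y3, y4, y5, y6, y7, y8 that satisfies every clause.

y1=True  y2=False  y3=False  y4=False  y5=False  y6=False  y7=True  y8=True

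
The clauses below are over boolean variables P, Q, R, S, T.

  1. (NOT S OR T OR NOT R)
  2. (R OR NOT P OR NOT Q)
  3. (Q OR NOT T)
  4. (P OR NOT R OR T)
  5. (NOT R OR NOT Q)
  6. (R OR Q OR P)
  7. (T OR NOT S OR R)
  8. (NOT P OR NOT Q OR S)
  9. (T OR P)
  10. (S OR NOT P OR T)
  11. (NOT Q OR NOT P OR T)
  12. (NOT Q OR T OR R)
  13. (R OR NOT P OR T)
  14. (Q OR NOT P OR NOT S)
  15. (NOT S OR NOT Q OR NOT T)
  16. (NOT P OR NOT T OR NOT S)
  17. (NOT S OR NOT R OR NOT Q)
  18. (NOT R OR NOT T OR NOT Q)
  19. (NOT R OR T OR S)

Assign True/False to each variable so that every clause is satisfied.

Try P = False.
  then T is forced to True.
  then Q is forced to True.
  then R is forced to False.
  then S is forced to False.
Check each clause:
  1. (T OR NOT S OR NOT R) — NOT R is true.
  2. (R OR NOT Q OR NOT P) — NOT P is true.
  3. (Q OR NOT T) — Q is true.
  4. (NOT R OR P OR T) — NOT R is true.
  5. (NOT Q OR NOT R) — NOT R is true.
  6. (R OR Q OR P) — Q is true.
  7. (T OR R OR NOT S) — NOT S is true.
  8. (S OR NOT P OR NOT Q) — NOT P is true.
  9. (P OR T) — T is true.
  10. (S OR T OR NOT P) — T is true.
  11. (NOT P OR NOT Q OR T) — T is true.
  12. (T OR R OR NOT Q) — T is true.
  13. (R OR T OR NOT P) — T is true.
  14. (NOT P OR Q OR NOT S) — Q is true.
  15. (NOT Q OR NOT T OR NOT S) — NOT S is true.
  16. (NOT T OR NOT S OR NOT P) — NOT S is true.
  17. (NOT S OR NOT R OR NOT Q) — NOT S is true.
  18. (NOT R OR NOT Q OR NOT T) — NOT R is true.
  19. (NOT R OR S OR T) — NOT R is true.

P=0, Q=1, R=0, S=0, T=1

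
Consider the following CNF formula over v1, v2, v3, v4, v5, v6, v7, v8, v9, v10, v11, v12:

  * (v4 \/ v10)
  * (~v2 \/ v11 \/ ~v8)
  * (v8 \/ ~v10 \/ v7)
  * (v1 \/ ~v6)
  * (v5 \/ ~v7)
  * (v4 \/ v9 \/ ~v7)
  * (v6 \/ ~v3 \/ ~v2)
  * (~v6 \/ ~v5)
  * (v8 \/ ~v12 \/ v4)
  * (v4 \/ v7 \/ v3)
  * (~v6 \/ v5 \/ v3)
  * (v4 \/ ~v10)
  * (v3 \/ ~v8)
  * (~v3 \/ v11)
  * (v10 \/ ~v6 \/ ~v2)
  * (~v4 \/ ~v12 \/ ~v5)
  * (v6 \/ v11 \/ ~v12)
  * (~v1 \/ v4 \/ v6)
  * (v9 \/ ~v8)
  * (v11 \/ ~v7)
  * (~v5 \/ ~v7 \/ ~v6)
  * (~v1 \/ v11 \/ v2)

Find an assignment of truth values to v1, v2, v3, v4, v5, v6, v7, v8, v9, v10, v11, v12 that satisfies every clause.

v1 = True, v2 = False, v3 = True, v4 = True, v5 = True, v6 = False, v7 = False, v8 = False, v9 = True, v10 = False, v11 = True, v12 = False

Pure literal: v9 appears only positively; assign v9 = True.
Pure literal: v11 appears only positively; assign v11 = True.
Branch on v1: take v1 = True.
For the remaining variables, v2 = False, v3 = True, v4 = True, v5 = True, v6 = False, v7 = False, v8 = False, v10 = False, v12 = False works.
Every clause has at least one true literal under this assignment.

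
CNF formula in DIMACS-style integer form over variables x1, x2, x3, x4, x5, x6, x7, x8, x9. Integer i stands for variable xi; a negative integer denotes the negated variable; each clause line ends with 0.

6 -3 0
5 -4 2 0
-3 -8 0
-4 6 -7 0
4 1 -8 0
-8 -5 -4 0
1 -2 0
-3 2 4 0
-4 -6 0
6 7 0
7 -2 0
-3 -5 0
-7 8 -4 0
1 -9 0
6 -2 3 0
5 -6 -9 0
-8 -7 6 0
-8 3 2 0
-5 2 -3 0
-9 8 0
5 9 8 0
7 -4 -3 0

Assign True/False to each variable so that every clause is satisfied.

Pure literal: x1 appears only positively; assign x1 = True.
Set x2 = True and propagate.
  then x7 is forced to True.
Try x3 = False.
  then x6 is forced to True.
  then x4 is forced to False.
For the remaining variables, x5 = True, x8 = True, x9 = False works.
Every clause has at least one true literal under this assignment.

x1 = T, x2 = T, x3 = F, x4 = F, x5 = T, x6 = T, x7 = T, x8 = T, x9 = F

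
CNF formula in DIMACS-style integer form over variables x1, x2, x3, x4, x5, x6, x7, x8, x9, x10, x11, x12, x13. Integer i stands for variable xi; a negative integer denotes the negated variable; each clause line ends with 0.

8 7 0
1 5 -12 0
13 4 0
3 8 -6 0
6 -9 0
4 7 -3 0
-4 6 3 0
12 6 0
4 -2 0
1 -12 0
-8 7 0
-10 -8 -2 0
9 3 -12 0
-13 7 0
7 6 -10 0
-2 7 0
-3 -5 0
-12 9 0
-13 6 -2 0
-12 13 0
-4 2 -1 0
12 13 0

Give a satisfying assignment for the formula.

x1=F  x2=F  x3=T  x4=T  x5=F  x6=T  x7=T  x8=T  x9=F  x10=T  x11=T  x12=F  x13=T

x7 occurs only positively in the remaining clauses — set x7 = True.
Set x1 = False and propagate.
  then x12 is forced to False.
  then x6 is forced to True.
  then x13 is forced to True.
Try x2 = False.
Try x3 = True.
  then x5 is forced to False.
x4, x8, x9, x10, x11 are now unconstrained; take x4 = True, x8 = True, x9 = False, x10 = True, x11 = True.
Every clause has at least one true literal under this assignment.
Check each clause:
  1. (x7 OR x8) — x8 is true.
  2. (x5 OR x1 OR NOT x12) — NOT x12 is true.
  3. (x4 OR x13) — x4 is true.
  4. (NOT x6 OR x8 OR x3) — x8 is true.
  5. (NOT x9 OR x6) — x6 is true.
  6. (x4 OR NOT x3 OR x7) — x4 is true.
  7. (x6 OR x3 OR NOT x4) — x3 is true.
  8. (x12 OR x6) — x6 is true.
  9. (x4 OR NOT x2) — x4 is true.
  10. (NOT x12 OR x1) — NOT x12 is true.
  11. (NOT x8 OR x7) — x7 is true.
  12. (NOT x10 OR NOT x2 OR NOT x8) — NOT x2 is true.
  13. (x3 OR NOT x12 OR x9) — x3 is true.
  14. (NOT x13 OR x7) — x7 is true.
  15. (NOT x10 OR x6 OR x7) — x6 is true.
  16. (NOT x2 OR x7) — NOT x2 is true.
  17. (NOT x5 OR NOT x3) — NOT x5 is true.
  18. (NOT x12 OR x9) — NOT x12 is true.
  19. (NOT x2 OR x6 OR NOT x13) — x6 is true.
  20. (NOT x12 OR x13) — NOT x12 is true.
  21. (NOT x4 OR x2 OR NOT x1) — NOT x1 is true.
  22. (x12 OR x13) — x13 is true.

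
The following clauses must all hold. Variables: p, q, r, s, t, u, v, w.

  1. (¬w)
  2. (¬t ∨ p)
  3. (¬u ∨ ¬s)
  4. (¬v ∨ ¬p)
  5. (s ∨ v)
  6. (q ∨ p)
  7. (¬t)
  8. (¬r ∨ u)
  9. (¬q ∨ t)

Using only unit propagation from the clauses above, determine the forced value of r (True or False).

(¬w) is a unit clause: w = False.
(¬t) stands alone — t = False.
From (¬q ∨ t) and t = False: q = False.
In (p ∨ q), q is now false; p must hold, so p = True.
From (¬v ∨ ¬p) and p = True: v = False.
(v ∨ s) with v = False leaves only s, so s = True.
(¬u ∨ ¬s) with s = True leaves only ¬u, so u = False.
(¬r ∨ u) with u = False leaves only ¬r, so r = False.

False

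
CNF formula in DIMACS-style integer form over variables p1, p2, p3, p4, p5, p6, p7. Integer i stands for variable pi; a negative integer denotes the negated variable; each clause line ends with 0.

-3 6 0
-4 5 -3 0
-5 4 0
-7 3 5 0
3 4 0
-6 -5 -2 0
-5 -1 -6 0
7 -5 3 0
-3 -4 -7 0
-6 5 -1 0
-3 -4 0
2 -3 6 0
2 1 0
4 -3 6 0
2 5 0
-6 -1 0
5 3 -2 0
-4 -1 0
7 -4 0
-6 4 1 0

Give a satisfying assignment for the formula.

p1=F, p2=T, p3=F, p4=T, p5=T, p6=F, p7=T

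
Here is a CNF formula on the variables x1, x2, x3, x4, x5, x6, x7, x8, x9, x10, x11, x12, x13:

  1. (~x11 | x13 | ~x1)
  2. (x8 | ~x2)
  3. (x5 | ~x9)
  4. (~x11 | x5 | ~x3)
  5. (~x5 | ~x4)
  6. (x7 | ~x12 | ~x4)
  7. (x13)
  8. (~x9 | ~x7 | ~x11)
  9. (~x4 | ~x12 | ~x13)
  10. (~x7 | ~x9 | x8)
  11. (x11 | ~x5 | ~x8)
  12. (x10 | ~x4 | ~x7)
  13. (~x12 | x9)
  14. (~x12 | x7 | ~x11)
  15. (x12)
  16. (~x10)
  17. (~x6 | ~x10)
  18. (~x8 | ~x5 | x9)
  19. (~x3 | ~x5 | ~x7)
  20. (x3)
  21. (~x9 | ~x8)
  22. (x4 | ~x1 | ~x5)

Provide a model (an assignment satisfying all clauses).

x1=0  x2=0  x3=1  x4=0  x5=1  x6=1  x7=0  x8=0  x9=1  x10=0  x11=0  x12=1  x13=1

The clause (x13) is unit: x13 must be True.
The clause (x12) is unit: x12 must be True.
Unit propagation: (~x4) forces x4 = False.
The clause (x9) is unit: x9 must be True.
The clause (x5) is unit: x5 must be True.
Unit propagation: (~x10) forces x10 = False.
The clause (x3) is unit: x3 must be True.
The clause (~x7) is unit: x7 must be False.
Unit propagation: (~x11) forces x11 = False.
(~x8) is a unit clause, so x8 = False.
(~x2) is a unit clause, so x2 = False.
Unit propagation: (~x1) forces x1 = False.
x6 is now unconstrained; take x6 = True.
Every clause has at least one true literal under this assignment.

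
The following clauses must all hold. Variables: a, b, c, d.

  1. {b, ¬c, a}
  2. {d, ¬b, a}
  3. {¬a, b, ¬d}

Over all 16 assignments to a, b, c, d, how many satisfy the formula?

10

Case analysis on a and b:
  a=1, b=1: remaining (c,d) ∈ {(0,0); (0,1); (1,0); (1,1)} — 4.
  a=1, b=0: remaining (c,d) ∈ {(0,0); (1,0)} — 2.
  a=0, b=1: remaining (c,d) ∈ {(0,1); (1,1)} — 2.
  a=0, b=0: remaining (c,d) ∈ {(0,0); (0,1)} — 2.
Total: 4 + 2 + 2 + 2 = 10.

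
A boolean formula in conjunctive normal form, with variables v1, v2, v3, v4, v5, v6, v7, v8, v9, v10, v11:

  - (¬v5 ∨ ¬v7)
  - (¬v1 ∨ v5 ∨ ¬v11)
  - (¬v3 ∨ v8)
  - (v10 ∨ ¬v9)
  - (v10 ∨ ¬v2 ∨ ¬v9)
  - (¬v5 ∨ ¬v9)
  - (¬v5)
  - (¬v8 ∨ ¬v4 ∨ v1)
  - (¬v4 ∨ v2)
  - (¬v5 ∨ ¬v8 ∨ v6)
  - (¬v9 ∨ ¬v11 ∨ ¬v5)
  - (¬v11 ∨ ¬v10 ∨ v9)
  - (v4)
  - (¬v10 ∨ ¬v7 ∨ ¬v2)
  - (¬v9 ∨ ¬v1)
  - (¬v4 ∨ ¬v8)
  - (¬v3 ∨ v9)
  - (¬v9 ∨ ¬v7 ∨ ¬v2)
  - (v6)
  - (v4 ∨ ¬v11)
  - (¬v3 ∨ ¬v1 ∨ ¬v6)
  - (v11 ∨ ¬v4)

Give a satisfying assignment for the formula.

v1=False, v2=True, v3=False, v4=True, v5=False, v6=True, v7=True, v8=False, v9=False, v10=False, v11=True

Check each clause:
  1. (¬v5 ∨ ¬v7) — ¬v5 is true.
  2. (¬v1 ∨ v5 ∨ ¬v11) — ¬v1 is true.
  3. (v8 ∨ ¬v3) — ¬v3 is true.
  4. (¬v9 ∨ v10) — ¬v9 is true.
  5. (¬v2 ∨ ¬v9 ∨ v10) — ¬v9 is true.
  6. (¬v5 ∨ ¬v9) — ¬v5 is true.
  7. (¬v5) — ¬v5 is true.
  8. (v1 ∨ ¬v4 ∨ ¬v8) — ¬v8 is true.
  9. (¬v4 ∨ v2) — v2 is true.
  10. (¬v5 ∨ v6 ∨ ¬v8) — ¬v8 is true.
  11. (¬v5 ∨ ¬v9 ∨ ¬v11) — ¬v5 is true.
  12. (v9 ∨ ¬v10 ∨ ¬v11) — ¬v10 is true.
  13. (v4) — v4 is true.
  14. (¬v2 ∨ ¬v10 ∨ ¬v7) — ¬v10 is true.
  15. (¬v1 ∨ ¬v9) — ¬v1 is true.
  16. (¬v8 ∨ ¬v4) — ¬v8 is true.
  17. (¬v3 ∨ v9) — ¬v3 is true.
  18. (¬v7 ∨ ¬v2 ∨ ¬v9) — ¬v9 is true.
  19. (v6) — v6 is true.
  20. (v4 ∨ ¬v11) — v4 is true.
  21. (¬v6 ∨ ¬v1 ∨ ¬v3) — ¬v3 is true.
  22. (v11 ∨ ¬v4) — v11 is true.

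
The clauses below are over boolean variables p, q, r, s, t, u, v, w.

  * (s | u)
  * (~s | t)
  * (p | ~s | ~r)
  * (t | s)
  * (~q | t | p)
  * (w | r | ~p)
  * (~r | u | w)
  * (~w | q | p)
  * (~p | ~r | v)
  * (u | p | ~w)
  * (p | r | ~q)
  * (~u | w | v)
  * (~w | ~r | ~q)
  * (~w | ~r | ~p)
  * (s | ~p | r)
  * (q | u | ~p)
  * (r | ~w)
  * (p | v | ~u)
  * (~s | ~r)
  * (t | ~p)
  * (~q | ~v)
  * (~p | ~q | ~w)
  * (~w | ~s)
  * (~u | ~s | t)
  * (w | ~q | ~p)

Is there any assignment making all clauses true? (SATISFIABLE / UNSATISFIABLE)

SATISFIABLE

Pure literal: t appears only positively; assign t = True.
Try p = False.
For the remaining variables, q = False, r = False, s = False, u = True, v = True, w = False works.
Every clause has at least one true literal under this assignment.
So p=0, q=0, r=0, s=0, t=1, u=1, v=1, w=0 is a satisfying assignment.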